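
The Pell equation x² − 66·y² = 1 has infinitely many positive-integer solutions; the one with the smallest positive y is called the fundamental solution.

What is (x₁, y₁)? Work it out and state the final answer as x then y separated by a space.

65 8

√66 → a₀=8, period (8,16); ℓ=2 even so k=1
i=0: a=8 ⇒ p=8, q=1
i=1: a=8 ⇒ p=65, q=8
(x₁, y₁) = (65, 8);  65² − 66·8² = 1 ✓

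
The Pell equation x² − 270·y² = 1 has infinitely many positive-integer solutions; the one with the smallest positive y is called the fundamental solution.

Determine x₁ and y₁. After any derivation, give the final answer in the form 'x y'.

[16; 2,3,6,3,2,32] for √270; ℓ=6 ⇒ convergent index 5
k=0  a_k=16  p_k/q_k = 16/1
k=1  a_k=2  p_k/q_k = 33/2
…
k=3  a_k=6  p_k/q_k = 723/44
k=4  a_k=3  p_k/q_k = 2284/139
k=5  a_k=2  p_k/q_k = 5291/322
→ (5291, 322).  Check: 5291²=27994681, 270·322²=27994680, difference 1.

5291 322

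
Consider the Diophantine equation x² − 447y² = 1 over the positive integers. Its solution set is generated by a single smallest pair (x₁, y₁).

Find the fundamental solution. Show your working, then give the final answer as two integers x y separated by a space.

148 7

[21; 7,42] for √447; ℓ=2 ⇒ convergent index 1
a_0=21:  p_0=21·1+0=21,  q_0=21·0+1=1
a_1=7:  p_1=7·21+1=148,  q_1=7·1+0=7
(x₁, y₁) = (148, 7);  148² − 447·7² = 1 ✓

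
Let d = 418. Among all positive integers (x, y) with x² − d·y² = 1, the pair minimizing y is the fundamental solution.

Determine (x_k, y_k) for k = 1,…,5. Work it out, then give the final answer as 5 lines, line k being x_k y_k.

33857 1656
2292592897 112134384
155240635393601 7593067676520
10511964382749705217 514156984535740896
711807156058272903670337 34815626043260091355224

[20; 2,4,20,4,2,40] for √418; ℓ=6 ⇒ convergent index 5
k=0  a_k=20  p_k/q_k = 20/1
…
k=3  a_k=20  p_k/q_k = 3721/182
k=4  a_k=4  p_k/q_k = 15068/737
k=5  a_k=2  p_k/q_k = 33857/1656
fundamental: x₁=33857, y₁=1656  (since 1146296449 − 418·2742336 = 1)
n=2: (33857,1656)∘(33857,1656) = (33857·33857+418·1656·1656, 33857·1656+1656·33857) = (2292592897,112134384)
n=3: (2292592897,112134384)∘(33857,1656) = (33857·2292592897+418·1656·112134384, 33857·112134384+1656·2292592897) = (155240635393601,7593067676520)
n=4: (155240635393601,7593067676520)∘(33857,1656) = (33857·155240635393601+418·1656·7593067676520, 33857·7593067676520+1656·155240635393601) = (10511964382749705217,514156984535740896)
n=5: (10511964382749705217,514156984535740896)∘(33857,1656) = (33857·10511964382749705217+418·1656·514156984535740896, 33857·514156984535740896+1656·10511964382749705217) = (711807156058272903670337,34815626043260091355224)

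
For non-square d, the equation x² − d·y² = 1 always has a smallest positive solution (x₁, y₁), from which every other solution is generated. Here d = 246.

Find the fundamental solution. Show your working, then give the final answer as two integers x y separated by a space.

d=246: √d = [15; 1,2,5,1,14,1,5,2,1,30] (ℓ=10, even), read p_9/q_9
k=0  a_k=15  p_k/q_k = 15/1
k=1  a_k=1  p_k/q_k = 16/1
k=2  a_k=2  p_k/q_k = 47/3
k=3  a_k=5  p_k/q_k = 251/16
k=4  a_k=1  p_k/q_k = 298/19
k=5  a_k=14  p_k/q_k = 4423/282
k=6  a_k=1  p_k/q_k = 4721/301
k=7  a_k=5  p_k/q_k = 28028/1787
k=8  a_k=2  p_k/q_k = 60777/3875
k=9  a_k=1  p_k/q_k = 88805/5662
fundamental: x₁=88805, y₁=5662  (since 7886328025 − 246·32058244 = 1)

88805 5662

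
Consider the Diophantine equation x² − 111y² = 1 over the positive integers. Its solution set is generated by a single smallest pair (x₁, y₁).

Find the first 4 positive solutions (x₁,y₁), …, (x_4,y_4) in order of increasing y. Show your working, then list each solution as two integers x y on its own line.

295 28
174049 16520
102688615 9746772
60586108801 5750578960

√111 = [10; 1,1,6,1,1,20, …], period ℓ=6 (even) → k=5
a_0=10:  p_0=10·1+0=10,  q_0=10·0+1=1
a_1=1:  p_1=1·10+1=11,  q_1=1·1+0=1
a_2=1:  p_2=1·11+10=21,  q_2=1·1+1=2
a_3=6:  p_3=6·21+11=137,  q_3=6·2+1=13
a_4=1:  p_4=1·137+21=158,  q_4=1·13+2=15
a_5=1:  p_5=1·158+137=295,  q_5=1·15+13=28
(x₁, y₁) = (295, 28);  295² − 111·28² = 1 ✓
n=2: (295,28)∘(295,28) = (295·295+111·28·28, 295·28+28·295) = (174049,16520)
n=3: (174049,16520)∘(295,28) = (295·174049+111·28·16520, 295·16520+28·174049) = (102688615,9746772)
n=4: (102688615,9746772)∘(295,28) = (295·102688615+111·28·9746772, 295·9746772+28·102688615) = (60586108801,5750578960)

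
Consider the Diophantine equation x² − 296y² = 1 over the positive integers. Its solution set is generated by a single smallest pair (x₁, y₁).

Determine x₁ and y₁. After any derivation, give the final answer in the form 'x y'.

3699 215

√296 → a₀=17, period (4,1,7,1,4,34); ℓ=6 even so k=5
i=0: a=17 ⇒ p=17, q=1
i=1: a=4 ⇒ p=69, q=4
i=2: a=1 ⇒ p=86, q=5
i=3: a=7 ⇒ p=671, q=39
i=4: a=1 ⇒ p=757, q=44
i=5: a=4 ⇒ p=3699, q=215
fundamental: x₁=3699, y₁=215  (since 13682601 − 296·46225 = 1)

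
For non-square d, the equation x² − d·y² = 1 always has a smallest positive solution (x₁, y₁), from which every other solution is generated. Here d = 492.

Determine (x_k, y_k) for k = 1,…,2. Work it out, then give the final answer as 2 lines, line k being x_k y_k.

[22; 5,1,1,10,1,1,5,44] for √492; ℓ=8 ⇒ convergent index 7
step 0: (22, 1)  from 22·(1,0) + (0,1)
…
step 2: (133, 6)  from 1·(111,5) + (22,1)
step 3: (244, 11)  from 1·(133,6) + (111,5)
step 4: (2573, 116)  from 10·(244,11) + (133,6)
step 5: (2817, 127)  from 1·(2573,116) + (244,11)
step 6: (5390, 243)  from 1·(2817,127) + (2573,116)
step 7: (29767, 1342)  from 5·(5390,243) + (2817,127)
(x₁, y₁) = (29767, 1342);  29767² − 492·1342² = 1 ✓
(x_2, y_2) = (29767·29767 + 492·1342·1342, 29767·1342 + 1342·29767) = (1772148577, 79894628)

29767 1342
1772148577 79894628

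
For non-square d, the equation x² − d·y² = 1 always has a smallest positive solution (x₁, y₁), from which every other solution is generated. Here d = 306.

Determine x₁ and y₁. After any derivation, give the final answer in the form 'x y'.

√306 = [17; 2,34, …], period ℓ=2 (even) → k=1
k=0  a_k=17  p_k/q_k = 17/1
k=1  a_k=2  p_k/q_k = 35/2
(x₁, y₁) = (35, 2);  35² − 306·2² = 1 ✓

35 2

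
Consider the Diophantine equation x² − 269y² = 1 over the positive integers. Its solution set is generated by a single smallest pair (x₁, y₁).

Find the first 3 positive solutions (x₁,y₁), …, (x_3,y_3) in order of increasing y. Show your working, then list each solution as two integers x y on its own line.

√269 → a₀=16, period (2,2,32); ℓ=3 odd so k=5
step 0: (16, 1)  from 16·(1,0) + (0,1)
…
step 2: (82, 5)  from 2·(33,2) + (16,1)
…
step 4: (5396, 329)  from 2·(2657,162) + (82,5)
step 5: (13449, 820)  from 2·(5396,329) + (2657,162)
fundamental: x₁=13449, y₁=820  (since 180875601 − 269·672400 = 1)
k=2:  x_2 = 13449·13449+269·820·820 = 361751201,  y_2 = 13449·820+820·13449 = 22056360
k=3:  x_3 = 13449·361751201+269·820·22056360 = 9730383791049,  y_3 = 13449·22056360+820·361751201 = 593271970460

13449 820
361751201 22056360
9730383791049 593271970460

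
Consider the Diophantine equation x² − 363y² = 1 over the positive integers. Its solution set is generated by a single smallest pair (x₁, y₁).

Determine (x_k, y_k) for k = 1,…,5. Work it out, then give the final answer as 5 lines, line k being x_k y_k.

√363 → a₀=19, period (19,38); ℓ=2 even so k=1
i=0: a=19 ⇒ p=19, q=1
i=1: a=19 ⇒ p=362, q=19
fundamental: x₁=362, y₁=19  (since 131044 − 363·361 = 1)
(362+19√363)^2 = 262087 + 13756√363
(362+19√363)^3 = 189750626 + 9959325√363
(362+19√363)^4 = 137379191137 + 7210537544√363
(362+19√363)^5 = 99462344632562 + 5220419222531√363

362 19
262087 13756
189750626 9959325
137379191137 7210537544
99462344632562 5220419222531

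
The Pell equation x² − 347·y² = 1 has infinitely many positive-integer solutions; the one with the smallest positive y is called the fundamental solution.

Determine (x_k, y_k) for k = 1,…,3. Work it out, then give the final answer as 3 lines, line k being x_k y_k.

641602 34443
823306252807 44197395372
1056469876826312026 56714274530897445

√347 → a₀=18, period (1,1,1,2,4,…,1,1,36); ℓ=14 even so k=13
k=0  a_k=18  p_k/q_k = 18/1
k=1  a_k=1  p_k/q_k = 19/1
…
k=4  a_k=2  p_k/q_k = 149/8
…
k=7  a_k=17  p_k/q_k = 14269/766
k=8  a_k=1  p_k/q_k = 15070/809
k=9  a_k=4  p_k/q_k = 74549/4002
k=10  a_k=2  p_k/q_k = 164168/8813
k=11  a_k=1  p_k/q_k = 238717/12815
k=12  a_k=1  p_k/q_k = 402885/21628
k=13  a_k=1  p_k/q_k = 641602/34443
(x₁, y₁) = (641602, 34443);  641602² − 347·34443² = 1 ✓
n=2: (641602,34443)∘(641602,34443) = (641602·641602+347·34443·34443, 641602·34443+34443·641602) = (823306252807,44197395372)
n=3: (823306252807,44197395372)∘(641602,34443) = (641602·823306252807+347·34443·44197395372, 641602·44197395372+34443·823306252807) = (1056469876826312026,56714274530897445)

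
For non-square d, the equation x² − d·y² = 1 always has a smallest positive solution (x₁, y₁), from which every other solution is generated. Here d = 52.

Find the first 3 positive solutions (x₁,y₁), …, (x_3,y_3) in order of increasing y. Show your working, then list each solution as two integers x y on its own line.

649 90
842401 116820
1093435849 151632270

d=52: √d = [7; 4,1,2,1,4,14] (ℓ=6, even), read p_5/q_5
i=0: a=7 ⇒ p=7, q=1
i=1: a=4 ⇒ p=29, q=4
i=2: a=1 ⇒ p=36, q=5
i=3: a=2 ⇒ p=101, q=14
i=4: a=1 ⇒ p=137, q=19
i=5: a=4 ⇒ p=649, q=90
(x₁, y₁) = (649, 90);  649² − 52·90² = 1 ✓
n=2: (649,90)∘(649,90) = (649·649+52·90·90, 649·90+90·649) = (842401,116820)
n=3: (842401,116820)∘(649,90) = (649·842401+52·90·116820, 649·116820+90·842401) = (1093435849,151632270)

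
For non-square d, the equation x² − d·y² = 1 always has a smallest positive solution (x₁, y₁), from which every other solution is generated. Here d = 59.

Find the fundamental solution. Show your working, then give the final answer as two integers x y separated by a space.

530 69

[7; 1,2,7,2,1,14] for √59; ℓ=6 ⇒ convergent index 5
a_0=7:  p_0=7·1+0=7,  q_0=7·0+1=1
…
a_3=7:  p_3=7·23+8=169,  q_3=7·3+1=22
a_4=2:  p_4=2·169+23=361,  q_4=2·22+3=47
a_5=1:  p_5=1·361+169=530,  q_5=1·47+22=69
→ (530, 69).  Check: 530²=280900, 59·69²=280899, difference 1.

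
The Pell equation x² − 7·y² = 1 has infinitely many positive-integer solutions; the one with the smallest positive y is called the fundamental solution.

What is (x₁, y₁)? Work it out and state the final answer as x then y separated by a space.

8 3

√7 → a₀=2, period (1,1,1,4); ℓ=4 even so k=3
i=0: a=2 ⇒ p=2, q=1
…
i=2: a=1 ⇒ p=5, q=2
i=3: a=1 ⇒ p=8, q=3
→ (8, 3).  Check: 8²=64, 7·3²=63, difference 1.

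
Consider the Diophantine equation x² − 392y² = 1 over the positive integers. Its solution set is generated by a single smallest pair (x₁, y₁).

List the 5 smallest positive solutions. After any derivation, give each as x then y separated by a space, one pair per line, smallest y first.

99 5
19601 990
3880899 196015
768398401 38809980
152139002499 7684180025

d=392: √d = [19; 1,3,1,38] (ℓ=4, even), read p_3/q_3
k=0  a_k=19  p_k/q_k = 19/1
…
k=2  a_k=3  p_k/q_k = 79/4
k=3  a_k=1  p_k/q_k = 99/5
(x₁, y₁) = (99, 5);  99² − 392·5² = 1 ✓
(x_2, y_2) = (99·99 + 392·5·5, 99·5 + 5·99) = (19601, 990)
(x_3, y_3) = (99·19601 + 392·5·990, 99·990 + 5·19601) = (3880899, 196015)
(x_4, y_4) = (99·3880899 + 392·5·196015, 99·196015 + 5·3880899) = (768398401, 38809980)
(x_5, y_5) = (99·768398401 + 392·5·38809980, 99·38809980 + 5·768398401) = (152139002499, 7684180025)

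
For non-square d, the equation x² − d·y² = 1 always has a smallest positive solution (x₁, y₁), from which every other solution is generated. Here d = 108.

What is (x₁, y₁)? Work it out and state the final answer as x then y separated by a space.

√108 = [10; 2,1,1,4,1,1,2,20, …], period ℓ=8 (even) → k=7
a_0=10:  p_0=10·1+0=10,  q_0=10·0+1=1
…
a_2=1:  p_2=1·21+10=31,  q_2=1·2+1=3
…
a_6=1:  p_6=1·291+239=530,  q_6=1·28+23=51
a_7=2:  p_7=2·530+291=1351,  q_7=2·51+28=130
fundamental: x₁=1351, y₁=130  (since 1825201 − 108·16900 = 1)

1351 130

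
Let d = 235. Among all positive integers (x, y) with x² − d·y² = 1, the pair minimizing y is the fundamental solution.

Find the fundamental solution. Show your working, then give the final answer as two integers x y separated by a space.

46 3

d=235: √d = [15; 3,30] (ℓ=2, even), read p_1/q_1
step 0: (15, 1)  from 15·(1,0) + (0,1)
step 1: (46, 3)  from 3·(15,1) + (1,0)
(x₁, y₁) = (46, 3);  46² − 235·3² = 1 ✓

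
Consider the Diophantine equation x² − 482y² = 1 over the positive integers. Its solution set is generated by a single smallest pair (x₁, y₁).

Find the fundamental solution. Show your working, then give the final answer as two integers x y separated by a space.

[21; 1,20,1,42] for √482; ℓ=4 ⇒ convergent index 3
k=0  a_k=21  p_k/q_k = 21/1
…
k=2  a_k=20  p_k/q_k = 461/21
k=3  a_k=1  p_k/q_k = 483/22
→ (483, 22).  Check: 483²=233289, 482·22²=233288, difference 1.

483 22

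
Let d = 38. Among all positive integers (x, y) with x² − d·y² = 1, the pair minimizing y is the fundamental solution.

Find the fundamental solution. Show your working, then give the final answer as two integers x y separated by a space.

d=38: √d = [6; 6,12] (ℓ=2, even), read p_1/q_1
i=0: a=6 ⇒ p=6, q=1
i=1: a=6 ⇒ p=37, q=6
→ (37, 6).  Check: 37²=1369, 38·6²=1368, difference 1.

37 6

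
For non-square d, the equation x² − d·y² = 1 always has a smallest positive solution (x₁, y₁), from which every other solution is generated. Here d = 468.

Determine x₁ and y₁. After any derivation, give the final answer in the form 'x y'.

649 30

√468 = [21; 1,1,1,2,1,1,1,42, …], period ℓ=8 (even) → k=7
step 0: (21, 1)  from 21·(1,0) + (0,1)
step 1: (22, 1)  from 1·(21,1) + (1,0)
…
step 3: (65, 3)  from 1·(43,2) + (22,1)
…
step 5: (238, 11)  from 1·(173,8) + (65,3)
step 6: (411, 19)  from 1·(238,11) + (173,8)
step 7: (649, 30)  from 1·(411,19) + (238,11)
→ (649, 30).  Check: 649²=421201, 468·30²=421200, difference 1.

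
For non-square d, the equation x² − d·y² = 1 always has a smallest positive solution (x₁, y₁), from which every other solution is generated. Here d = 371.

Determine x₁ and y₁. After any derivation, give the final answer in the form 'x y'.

d=371: √d = [19; 3,1,4,1,3,38] (ℓ=6, even), read p_5/q_5
k=0  a_k=19  p_k/q_k = 19/1
k=1  a_k=3  p_k/q_k = 58/3
…
k=3  a_k=4  p_k/q_k = 366/19
k=4  a_k=1  p_k/q_k = 443/23
k=5  a_k=3  p_k/q_k = 1695/88
→ (1695, 88).  Check: 1695²=2873025, 371·88²=2873024, difference 1.

1695 88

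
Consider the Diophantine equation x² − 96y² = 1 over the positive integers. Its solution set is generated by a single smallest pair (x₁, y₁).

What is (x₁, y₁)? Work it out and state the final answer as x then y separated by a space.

49 5

[9; 1,3,1,18] for √96; ℓ=4 ⇒ convergent index 3
i=0: a=9 ⇒ p=9, q=1
…
i=2: a=3 ⇒ p=39, q=4
i=3: a=1 ⇒ p=49, q=5
(x₁, y₁) = (49, 5);  49² − 96·5² = 1 ✓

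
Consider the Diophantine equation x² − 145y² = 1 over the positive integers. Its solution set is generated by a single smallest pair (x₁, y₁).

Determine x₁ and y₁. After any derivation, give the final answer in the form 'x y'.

289 24

√145 = [12; 24, …], period ℓ=1 (odd) → k=1
step 0: (12, 1)  from 12·(1,0) + (0,1)
step 1: (289, 24)  from 24·(12,1) + (1,0)
fundamental: x₁=289, y₁=24  (since 83521 − 145·576 = 1)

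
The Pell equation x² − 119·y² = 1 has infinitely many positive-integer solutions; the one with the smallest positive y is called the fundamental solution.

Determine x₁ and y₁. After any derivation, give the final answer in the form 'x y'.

120 11

[10; 1,9,1,20] for √119; ℓ=4 ⇒ convergent index 3
k=0  a_k=10  p_k/q_k = 10/1
k=1  a_k=1  p_k/q_k = 11/1
k=2  a_k=9  p_k/q_k = 109/10
k=3  a_k=1  p_k/q_k = 120/11
→ (120, 11).  Check: 120²=14400, 119·11²=14399, difference 1.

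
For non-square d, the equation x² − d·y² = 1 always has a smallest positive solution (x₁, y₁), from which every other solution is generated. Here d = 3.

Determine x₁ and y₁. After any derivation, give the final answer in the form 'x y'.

2 1

[1; 1,2] for √3; ℓ=2 ⇒ convergent index 1
step 0: (1, 1)  from 1·(1,0) + (0,1)
step 1: (2, 1)  from 1·(1,1) + (1,0)
→ (2, 1).  Check: 2²=4, 3·1²=3, difference 1.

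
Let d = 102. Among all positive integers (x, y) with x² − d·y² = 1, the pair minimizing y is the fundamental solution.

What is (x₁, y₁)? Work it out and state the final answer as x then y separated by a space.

[10; 10,20] for √102; ℓ=2 ⇒ convergent index 1
i=0: a=10 ⇒ p=10, q=1
i=1: a=10 ⇒ p=101, q=10
(x₁, y₁) = (101, 10);  101² − 102·10² = 1 ✓

101 10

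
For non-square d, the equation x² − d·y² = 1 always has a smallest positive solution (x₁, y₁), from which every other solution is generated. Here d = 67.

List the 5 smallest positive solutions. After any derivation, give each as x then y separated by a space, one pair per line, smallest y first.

48842 5967
4771081927 582880428
466058366908226 56938091722785
45526445508292066657 5561940551265649512
4447205302565943872414162 543312600752895615207423

d=67: √d = [8; 5,2,1,1,7,1,1,2,5,16] (ℓ=10, even), read p_9/q_9
k=0  a_k=8  p_k/q_k = 8/1
…
k=3  a_k=1  p_k/q_k = 131/16
…
k=5  a_k=7  p_k/q_k = 1678/205
…
k=7  a_k=1  p_k/q_k = 3577/437
k=8  a_k=2  p_k/q_k = 9053/1106
k=9  a_k=5  p_k/q_k = 48842/5967
(x₁, y₁) = (48842, 5967);  48842² − 67·5967² = 1 ✓
(x_2, y_2) = (48842·48842 + 67·5967·5967, 48842·5967 + 5967·48842) = (4771081927, 582880428)
(x_3, y_3) = (48842·4771081927 + 67·5967·582880428, 48842·582880428 + 5967·4771081927) = (466058366908226, 56938091722785)
(x_4, y_4) = (48842·466058366908226 + 67·5967·56938091722785, 48842·56938091722785 + 5967·466058366908226) = (45526445508292066657, 5561940551265649512)
(x_5, y_5) = (48842·45526445508292066657 + 67·5967·5561940551265649512, 48842·5561940551265649512 + 5967·45526445508292066657) = (4447205302565943872414162, 543312600752895615207423)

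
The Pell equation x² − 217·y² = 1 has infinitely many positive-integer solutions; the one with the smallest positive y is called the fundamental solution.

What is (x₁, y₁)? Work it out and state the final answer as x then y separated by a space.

3844063 260952

√217 = [14; 1,2,1,2,1,…,2,1,28, …], period ℓ=16 (even) → k=15
k=0  a_k=14  p_k/q_k = 14/1
k=1  a_k=1  p_k/q_k = 15/1
…
k=3  a_k=1  p_k/q_k = 59/4
…
k=5  a_k=1  p_k/q_k = 221/15
k=6  a_k=1  p_k/q_k = 383/26
…
k=8  a_k=4  p_k/q_k = 15055/1022
k=9  a_k=9  p_k/q_k = 139163/9447
k=10  a_k=1  p_k/q_k = 154218/10469
k=11  a_k=1  p_k/q_k = 293381/19916
k=12  a_k=2  p_k/q_k = 740980/50301
…
k=14  a_k=2  p_k/q_k = 2809702/190735
k=15  a_k=1  p_k/q_k = 3844063/260952
(x₁, y₁) = (3844063, 260952);  3844063² − 217·260952² = 1 ✓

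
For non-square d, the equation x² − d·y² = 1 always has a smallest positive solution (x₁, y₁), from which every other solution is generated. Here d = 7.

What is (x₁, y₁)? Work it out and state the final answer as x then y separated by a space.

√7 = [2; 1,1,1,4, …], period ℓ=4 (even) → k=3
i=0: a=2 ⇒ p=2, q=1
…
i=2: a=1 ⇒ p=5, q=2
i=3: a=1 ⇒ p=8, q=3
fundamental: x₁=8, y₁=3  (since 64 − 7·9 = 1)

8 3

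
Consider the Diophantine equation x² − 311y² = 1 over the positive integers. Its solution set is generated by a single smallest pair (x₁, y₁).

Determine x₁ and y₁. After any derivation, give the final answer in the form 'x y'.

d=311: √d = [17; 1,1,1,2,1,…,1,1,34] (ℓ=16, even), read p_15/q_15
k=0  a_k=17  p_k/q_k = 17/1
…
k=2  a_k=1  p_k/q_k = 35/2
…
k=4  a_k=2  p_k/q_k = 141/8
…
k=6  a_k=6  p_k/q_k = 1305/74
k=7  a_k=3  p_k/q_k = 4109/233
…
k=9  a_k=3  p_k/q_k = 217583/12338
k=10  a_k=6  p_k/q_k = 1376656/78063
…
k=12  a_k=2  p_k/q_k = 4565134/258865
…
k=14  a_k=1  p_k/q_k = 10724507/608131
k=15  a_k=1  p_k/q_k = 16883880/957397
(x₁, y₁) = (16883880, 957397);  16883880² − 311·957397² = 1 ✓

16883880 957397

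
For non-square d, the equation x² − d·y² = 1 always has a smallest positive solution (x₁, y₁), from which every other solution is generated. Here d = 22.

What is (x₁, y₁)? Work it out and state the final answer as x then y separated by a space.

[4; 1,2,4,2,1,8] for √22; ℓ=6 ⇒ convergent index 5
k=0  a_k=4  p_k/q_k = 4/1
…
k=3  a_k=4  p_k/q_k = 61/13
k=4  a_k=2  p_k/q_k = 136/29
k=5  a_k=1  p_k/q_k = 197/42
fundamental: x₁=197, y₁=42  (since 38809 − 22·1764 = 1)

197 42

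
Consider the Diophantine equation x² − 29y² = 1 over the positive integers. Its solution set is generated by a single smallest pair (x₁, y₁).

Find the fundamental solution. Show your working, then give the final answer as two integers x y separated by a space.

d=29: √d = [5; 2,1,1,2,10] (ℓ=5, odd), read p_9/q_9
step 0: (5, 1)  from 5·(1,0) + (0,1)
…
step 2: (16, 3)  from 1·(11,2) + (5,1)
step 3: (27, 5)  from 1·(16,3) + (11,2)
step 4: (70, 13)  from 2·(27,5) + (16,3)
…
step 6: (1524, 283)  from 2·(727,135) + (70,13)
step 7: (2251, 418)  from 1·(1524,283) + (727,135)
step 8: (3775, 701)  from 1·(2251,418) + (1524,283)
step 9: (9801, 1820)  from 2·(3775,701) + (2251,418)
→ (9801, 1820).  Check: 9801²=96059601, 29·1820²=96059600, difference 1.

9801 1820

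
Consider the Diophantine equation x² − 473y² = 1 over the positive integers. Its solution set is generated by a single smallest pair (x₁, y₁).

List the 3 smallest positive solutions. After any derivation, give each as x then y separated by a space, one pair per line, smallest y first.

[21; 1,2,1,42] for √473; ℓ=4 ⇒ convergent index 3
k=0  a_k=21  p_k/q_k = 21/1
…
k=2  a_k=2  p_k/q_k = 65/3
k=3  a_k=1  p_k/q_k = 87/4
(x₁, y₁) = (87, 4);  87² − 473·4² = 1 ✓
(87+4√473)^2 = 15137 + 696√473
(87+4√473)^3 = 2633751 + 121100√473

87 4
15137 696
2633751 121100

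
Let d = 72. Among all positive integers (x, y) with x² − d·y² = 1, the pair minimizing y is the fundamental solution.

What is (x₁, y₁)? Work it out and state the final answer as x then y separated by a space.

d=72: √d = [8; 2,16] (ℓ=2, even), read p_1/q_1
k=0  a_k=8  p_k/q_k = 8/1
k=1  a_k=2  p_k/q_k = 17/2
(x₁, y₁) = (17, 2);  17² − 72·2² = 1 ✓

17 2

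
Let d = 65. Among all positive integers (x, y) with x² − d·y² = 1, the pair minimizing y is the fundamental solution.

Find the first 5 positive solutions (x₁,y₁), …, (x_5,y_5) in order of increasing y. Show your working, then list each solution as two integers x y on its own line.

129 16
33281 4128
8586369 1065008
2215249921 274767936
571525893249 70889062480

√65 = [8; 16, …], period ℓ=1 (odd) → k=1
a_0=8:  p_0=8·1+0=8,  q_0=8·0+1=1
a_1=16:  p_1=16·8+1=129,  q_1=16·1+0=16
fundamental: x₁=129, y₁=16  (since 16641 − 65·256 = 1)
n=2: (129,16)∘(129,16) = (129·129+65·16·16, 129·16+16·129) = (33281,4128)
n=3: (33281,4128)∘(129,16) = (129·33281+65·16·4128, 129·4128+16·33281) = (8586369,1065008)
n=4: (8586369,1065008)∘(129,16) = (129·8586369+65·16·1065008, 129·1065008+16·8586369) = (2215249921,274767936)
n=5: (2215249921,274767936)∘(129,16) = (129·2215249921+65·16·274767936, 129·274767936+16·2215249921) = (571525893249,70889062480)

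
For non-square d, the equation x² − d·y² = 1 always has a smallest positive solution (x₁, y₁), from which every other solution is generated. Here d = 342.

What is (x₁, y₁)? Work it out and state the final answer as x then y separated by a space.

37 2

√342 → a₀=18, period (2,36); ℓ=2 even so k=1
i=0: a=18 ⇒ p=18, q=1
i=1: a=2 ⇒ p=37, q=2
→ (37, 2).  Check: 37²=1369, 342·2²=1368, difference 1.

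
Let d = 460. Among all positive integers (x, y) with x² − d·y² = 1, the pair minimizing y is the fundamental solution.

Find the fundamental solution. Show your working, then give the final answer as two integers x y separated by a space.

d=460: √d = [21; 2,4,3,1,2,10,2,1,3,4,2,42] (ℓ=12, even), read p_11/q_11
a_0=21:  p_0=21·1+0=21,  q_0=21·0+1=1
a_1=2:  p_1=2·21+1=43,  q_1=2·1+0=2
…
a_3=3:  p_3=3·193+43=622,  q_3=3·9+2=29
…
a_5=2:  p_5=2·815+622=2252,  q_5=2·38+29=105
a_6=10:  p_6=10·2252+815=23335,  q_6=10·105+38=1088
…
a_8=1:  p_8=1·48922+23335=72257,  q_8=1·2281+1088=3369
a_9=3:  p_9=3·72257+48922=265693,  q_9=3·3369+2281=12388
a_10=4:  p_10=4·265693+72257=1135029,  q_10=4·12388+3369=52921
a_11=2:  p_11=2·1135029+265693=2535751,  q_11=2·52921+12388=118230
→ (2535751, 118230).  Check: 2535751²=6430033134001, 460·118230²=6430033134000, difference 1.

2535751 118230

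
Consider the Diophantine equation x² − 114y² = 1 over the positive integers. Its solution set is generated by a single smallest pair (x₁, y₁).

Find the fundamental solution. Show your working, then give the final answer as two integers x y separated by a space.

d=114: √d = [10; 1,2,10,2,1,20] (ℓ=6, even), read p_5/q_5
step 0: (10, 1)  from 10·(1,0) + (0,1)
step 1: (11, 1)  from 1·(10,1) + (1,0)
…
step 3: (331, 31)  from 10·(32,3) + (11,1)
step 4: (694, 65)  from 2·(331,31) + (32,3)
step 5: (1025, 96)  from 1·(694,65) + (331,31)
fundamental: x₁=1025, y₁=96  (since 1050625 − 114·9216 = 1)

1025 96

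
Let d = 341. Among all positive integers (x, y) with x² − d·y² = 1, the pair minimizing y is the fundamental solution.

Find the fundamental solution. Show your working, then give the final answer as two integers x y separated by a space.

10626551 575460

[18; 2,6,1,8,2,…,6,2,36] for √341; ℓ=14 ⇒ convergent index 13
a_0=18:  p_0=18·1+0=18,  q_0=18·0+1=1
a_1=2:  p_1=2·18+1=37,  q_1=2·1+0=2
a_2=6:  p_2=6·37+18=240,  q_2=6·2+1=13
a_3=1:  p_3=1·240+37=277,  q_3=1·13+2=15
a_4=8:  p_4=8·277+240=2456,  q_4=8·15+13=133
…
a_7=2:  p_7=2·7645+5189=20479,  q_7=2·414+281=1109
…
a_9=2:  p_9=2·28124+20479=76727,  q_9=2·1523+1109=4155
…
a_11=1:  p_11=1·641940+76727=718667,  q_11=1·34763+4155=38918
a_12=6:  p_12=6·718667+641940=4953942,  q_12=6·38918+34763=268271
a_13=2:  p_13=2·4953942+718667=10626551,  q_13=2·268271+38918=575460
(x₁, y₁) = (10626551, 575460);  10626551² − 341·575460² = 1 ✓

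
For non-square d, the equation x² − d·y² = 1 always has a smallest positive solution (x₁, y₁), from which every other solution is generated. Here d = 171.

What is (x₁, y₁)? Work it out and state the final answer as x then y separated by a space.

[13; 13,26] for √171; ℓ=2 ⇒ convergent index 1
i=0: a=13 ⇒ p=13, q=1
i=1: a=13 ⇒ p=170, q=13
fundamental: x₁=170, y₁=13  (since 28900 − 171·169 = 1)

170 13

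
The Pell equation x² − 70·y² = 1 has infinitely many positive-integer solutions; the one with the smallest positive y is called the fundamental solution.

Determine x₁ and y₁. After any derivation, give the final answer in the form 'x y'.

251 30

[8; 2,1,2,1,2,16] for √70; ℓ=6 ⇒ convergent index 5
step 0: (8, 1)  from 8·(1,0) + (0,1)
step 1: (17, 2)  from 2·(8,1) + (1,0)
…
step 3: (67, 8)  from 2·(25,3) + (17,2)
step 4: (92, 11)  from 1·(67,8) + (25,3)
step 5: (251, 30)  from 2·(92,11) + (67,8)
(x₁, y₁) = (251, 30);  251² − 70·30² = 1 ✓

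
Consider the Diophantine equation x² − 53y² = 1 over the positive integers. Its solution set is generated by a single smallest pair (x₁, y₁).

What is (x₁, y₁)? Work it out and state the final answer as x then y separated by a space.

66249 9100

[7; 3,1,1,3,14] for √53; ℓ=5 ⇒ convergent index 9
k=0  a_k=7  p_k/q_k = 7/1
k=1  a_k=3  p_k/q_k = 22/3
k=2  a_k=1  p_k/q_k = 29/4
k=3  a_k=1  p_k/q_k = 51/7
k=4  a_k=3  p_k/q_k = 182/25
k=5  a_k=14  p_k/q_k = 2599/357
k=6  a_k=3  p_k/q_k = 7979/1096
k=7  a_k=1  p_k/q_k = 10578/1453
k=8  a_k=1  p_k/q_k = 18557/2549
k=9  a_k=3  p_k/q_k = 66249/9100
fundamental: x₁=66249, y₁=9100  (since 4388930001 − 53·82810000 = 1)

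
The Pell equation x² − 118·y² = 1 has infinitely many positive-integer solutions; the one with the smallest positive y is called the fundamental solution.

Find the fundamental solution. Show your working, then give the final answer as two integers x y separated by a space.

306917 28254

√118 → a₀=10, period (1,6,3,2,10,2,3,6,1,20); ℓ=10 even so k=9
step 0: (10, 1)  from 10·(1,0) + (0,1)
step 1: (11, 1)  from 1·(10,1) + (1,0)
step 2: (76, 7)  from 6·(11,1) + (10,1)
step 3: (239, 22)  from 3·(76,7) + (11,1)
…
step 6: (12112, 1115)  from 2·(5779,532) + (554,51)
…
step 8: (264802, 24377)  from 6·(42115,3877) + (12112,1115)
step 9: (306917, 28254)  from 1·(264802,24377) + (42115,3877)
fundamental: x₁=306917, y₁=28254  (since 94198044889 − 118·798288516 = 1)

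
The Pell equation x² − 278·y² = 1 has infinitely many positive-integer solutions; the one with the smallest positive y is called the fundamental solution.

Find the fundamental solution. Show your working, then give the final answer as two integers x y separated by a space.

2501 150

√278 = [16; 1,2,16,2,1,32, …], period ℓ=6 (even) → k=5
k=0  a_k=16  p_k/q_k = 16/1
k=1  a_k=1  p_k/q_k = 17/1
…
k=3  a_k=16  p_k/q_k = 817/49
k=4  a_k=2  p_k/q_k = 1684/101
k=5  a_k=1  p_k/q_k = 2501/150
(x₁, y₁) = (2501, 150);  2501² − 278·150² = 1 ✓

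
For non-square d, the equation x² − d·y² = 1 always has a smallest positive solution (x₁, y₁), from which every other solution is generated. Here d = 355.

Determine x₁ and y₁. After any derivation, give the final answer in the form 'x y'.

√355 → a₀=18, period (1,5,3,3,1,6,1,3,3,5,1,36); ℓ=12 even so k=11
k=0  a_k=18  p_k/q_k = 18/1
…
k=2  a_k=5  p_k/q_k = 113/6
k=3  a_k=3  p_k/q_k = 358/19
…
k=6  a_k=6  p_k/q_k = 10457/555
…
k=8  a_k=3  p_k/q_k = 46463/2466
…
k=10  a_k=5  p_k/q_k = 803418/42641
k=11  a_k=1  p_k/q_k = 954809/50676
fundamental: x₁=954809, y₁=50676  (since 911660226481 − 355·2568056976 = 1)

954809 50676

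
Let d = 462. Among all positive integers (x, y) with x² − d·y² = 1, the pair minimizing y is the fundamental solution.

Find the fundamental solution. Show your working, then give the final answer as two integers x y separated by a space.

43 2

√462 → a₀=21, period (2,42); ℓ=2 even so k=1
step 0: (21, 1)  from 21·(1,0) + (0,1)
step 1: (43, 2)  from 2·(21,1) + (1,0)
(x₁, y₁) = (43, 2);  43² − 462·2² = 1 ✓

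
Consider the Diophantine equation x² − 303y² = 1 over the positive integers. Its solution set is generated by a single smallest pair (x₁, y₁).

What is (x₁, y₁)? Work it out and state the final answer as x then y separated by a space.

2524 145

√303 → a₀=17, period (2,2,5,2,2,34); ℓ=6 even so k=5
a_0=17:  p_0=17·1+0=17,  q_0=17·0+1=1
a_1=2:  p_1=2·17+1=35,  q_1=2·1+0=2
…
a_4=2:  p_4=2·470+87=1027,  q_4=2·27+5=59
a_5=2:  p_5=2·1027+470=2524,  q_5=2·59+27=145
(x₁, y₁) = (2524, 145);  2524² − 303·145² = 1 ✓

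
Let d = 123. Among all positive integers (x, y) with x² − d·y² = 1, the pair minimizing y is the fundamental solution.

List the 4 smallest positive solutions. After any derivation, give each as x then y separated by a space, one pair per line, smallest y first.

122 11
29767 2684
7263026 654885
1772148577 159789256

√123 = [11; 11,22, …], period ℓ=2 (even) → k=1
step 0: (11, 1)  from 11·(1,0) + (0,1)
step 1: (122, 11)  from 11·(11,1) + (1,0)
→ (122, 11).  Check: 122²=14884, 123·11²=14883, difference 1.
n=2: (122,11)∘(122,11) = (122·122+123·11·11, 122·11+11·122) = (29767,2684)
n=3: (29767,2684)∘(122,11) = (122·29767+123·11·2684, 122·2684+11·29767) = (7263026,654885)
n=4: (7263026,654885)∘(122,11) = (122·7263026+123·11·654885, 122·654885+11·7263026) = (1772148577,159789256)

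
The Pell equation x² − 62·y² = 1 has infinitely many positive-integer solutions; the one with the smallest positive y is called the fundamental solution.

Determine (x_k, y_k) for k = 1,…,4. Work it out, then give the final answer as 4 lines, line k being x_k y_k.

√62 → a₀=7, period (1,6,1,14); ℓ=4 even so k=3
k=0  a_k=7  p_k/q_k = 7/1
k=1  a_k=1  p_k/q_k = 8/1
k=2  a_k=6  p_k/q_k = 55/7
k=3  a_k=1  p_k/q_k = 63/8
→ (63, 8).  Check: 63²=3969, 62·8²=3968, difference 1.
(x_2, y_2) = (63·63 + 62·8·8, 63·8 + 8·63) = (7937, 1008)
(x_3, y_3) = (63·7937 + 62·8·1008, 63·1008 + 8·7937) = (999999, 127000)
(x_4, y_4) = (63·999999 + 62·8·127000, 63·127000 + 8·999999) = (125991937, 16000992)

63 8
7937 1008
999999 127000
125991937 16000992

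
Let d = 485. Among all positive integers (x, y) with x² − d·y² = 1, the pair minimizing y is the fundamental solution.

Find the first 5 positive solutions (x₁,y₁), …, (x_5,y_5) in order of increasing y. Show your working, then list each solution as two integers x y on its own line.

[22; 44] for √485; ℓ=1 ⇒ convergent index 1
a_0=22:  p_0=22·1+0=22,  q_0=22·0+1=1
a_1=44:  p_1=44·22+1=969,  q_1=44·1+0=44
(x₁, y₁) = (969, 44);  969² − 485·44² = 1 ✓
k=2:  x_2 = 969·969+485·44·44 = 1877921,  y_2 = 969·44+44·969 = 85272
k=3:  x_3 = 969·1877921+485·44·85272 = 3639409929,  y_3 = 969·85272+44·1877921 = 165257092
k=4:  x_4 = 969·3639409929+485·44·165257092 = 7053174564481,  y_4 = 969·165257092+44·3639409929 = 320268159024
k=5:  x_5 = 969·7053174564481+485·44·320268159024 = 13669048666554249,  y_5 = 969·320268159024+44·7053174564481 = 620679526931420

969 44
1877921 85272
3639409929 165257092
7053174564481 320268159024
13669048666554249 620679526931420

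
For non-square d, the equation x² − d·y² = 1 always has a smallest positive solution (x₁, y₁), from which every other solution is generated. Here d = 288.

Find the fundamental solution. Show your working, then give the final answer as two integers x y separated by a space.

17 1

√288 → a₀=16, period (1,32); ℓ=2 even so k=1
k=0  a_k=16  p_k/q_k = 16/1
k=1  a_k=1  p_k/q_k = 17/1
→ (17, 1).  Check: 17²=289, 288·1²=288, difference 1.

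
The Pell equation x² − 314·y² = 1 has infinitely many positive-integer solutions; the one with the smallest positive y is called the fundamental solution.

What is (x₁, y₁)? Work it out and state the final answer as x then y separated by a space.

392499 22150

√314 → a₀=17, period (1,2,1,1,2,1,34); ℓ=7 odd so k=13
k=0  a_k=17  p_k/q_k = 17/1
k=1  a_k=1  p_k/q_k = 18/1
k=2  a_k=2  p_k/q_k = 53/3
k=3  a_k=1  p_k/q_k = 71/4
…
k=5  a_k=2  p_k/q_k = 319/18
…
k=7  a_k=34  p_k/q_k = 15381/868
k=8  a_k=1  p_k/q_k = 15824/893
…
k=10  a_k=1  p_k/q_k = 62853/3547
k=11  a_k=1  p_k/q_k = 109882/6201
k=12  a_k=2  p_k/q_k = 282617/15949
k=13  a_k=1  p_k/q_k = 392499/22150
(x₁, y₁) = (392499, 22150);  392499² − 314·22150² = 1 ✓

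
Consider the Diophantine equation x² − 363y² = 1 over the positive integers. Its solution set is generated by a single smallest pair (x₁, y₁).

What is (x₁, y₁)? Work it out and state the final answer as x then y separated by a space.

√363 → a₀=19, period (19,38); ℓ=2 even so k=1
step 0: (19, 1)  from 19·(1,0) + (0,1)
step 1: (362, 19)  from 19·(19,1) + (1,0)
fundamental: x₁=362, y₁=19  (since 131044 − 363·361 = 1)

362 19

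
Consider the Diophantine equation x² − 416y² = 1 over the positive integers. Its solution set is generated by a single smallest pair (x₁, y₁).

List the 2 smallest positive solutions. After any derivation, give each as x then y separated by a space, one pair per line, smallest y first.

5201 255
54100801 2652510

√416 = [20; 2,1,1,9,1,1,2,40, …], period ℓ=8 (even) → k=7
a_0=20:  p_0=20·1+0=20,  q_0=20·0+1=1
a_1=2:  p_1=2·20+1=41,  q_1=2·1+0=2
a_2=1:  p_2=1·41+20=61,  q_2=1·2+1=3
a_3=1:  p_3=1·61+41=102,  q_3=1·3+2=5
…
a_5=1:  p_5=1·979+102=1081,  q_5=1·48+5=53
a_6=1:  p_6=1·1081+979=2060,  q_6=1·53+48=101
a_7=2:  p_7=2·2060+1081=5201,  q_7=2·101+53=255
(x₁, y₁) = (5201, 255);  5201² − 416·255² = 1 ✓
(x_2, y_2) = (5201·5201 + 416·255·255, 5201·255 + 255·5201) = (54100801, 2652510)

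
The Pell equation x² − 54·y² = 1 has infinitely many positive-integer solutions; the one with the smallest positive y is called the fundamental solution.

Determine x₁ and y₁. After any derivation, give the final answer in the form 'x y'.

√54 = [7; 2,1,6,1,2,14, …], period ℓ=6 (even) → k=5
k=0  a_k=7  p_k/q_k = 7/1
…
k=4  a_k=1  p_k/q_k = 169/23
k=5  a_k=2  p_k/q_k = 485/66
fundamental: x₁=485, y₁=66  (since 235225 − 54·4356 = 1)

485 66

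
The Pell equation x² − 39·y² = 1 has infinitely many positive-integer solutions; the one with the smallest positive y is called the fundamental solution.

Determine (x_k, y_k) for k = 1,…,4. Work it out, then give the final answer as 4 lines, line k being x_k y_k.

√39 → a₀=6, period (4,12); ℓ=2 even so k=1
i=0: a=6 ⇒ p=6, q=1
i=1: a=4 ⇒ p=25, q=4
→ (25, 4).  Check: 25²=625, 39·4²=624, difference 1.
n=2: (25,4)∘(25,4) = (25·25+39·4·4, 25·4+4·25) = (1249,200)
n=3: (1249,200)∘(25,4) = (25·1249+39·4·200, 25·200+4·1249) = (62425,9996)
n=4: (62425,9996)∘(25,4) = (25·62425+39·4·9996, 25·9996+4·62425) = (3120001,499600)

25 4
1249 200
62425 9996
3120001 499600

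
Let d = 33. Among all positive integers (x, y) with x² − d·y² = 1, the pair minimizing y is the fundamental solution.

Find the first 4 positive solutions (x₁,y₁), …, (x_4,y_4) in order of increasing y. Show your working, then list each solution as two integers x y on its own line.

23 4
1057 184
48599 8460
2234497 388976

√33 = [5; 1,2,1,10, …], period ℓ=4 (even) → k=3
i=0: a=5 ⇒ p=5, q=1
i=1: a=1 ⇒ p=6, q=1
i=2: a=2 ⇒ p=17, q=3
i=3: a=1 ⇒ p=23, q=4
fundamental: x₁=23, y₁=4  (since 529 − 33·16 = 1)
n=2: (23,4)∘(23,4) = (23·23+33·4·4, 23·4+4·23) = (1057,184)
n=3: (1057,184)∘(23,4) = (23·1057+33·4·184, 23·184+4·1057) = (48599,8460)
n=4: (48599,8460)∘(23,4) = (23·48599+33·4·8460, 23·8460+4·48599) = (2234497,388976)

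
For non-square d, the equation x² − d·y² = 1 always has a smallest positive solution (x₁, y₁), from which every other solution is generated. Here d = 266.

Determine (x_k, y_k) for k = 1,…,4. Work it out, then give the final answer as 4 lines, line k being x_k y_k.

685 42
938449 57540
1285674445 78829758
1761373051201 107996710920

√266 → a₀=16, period (3,4,3,32); ℓ=4 even so k=3
k=0  a_k=16  p_k/q_k = 16/1
k=1  a_k=3  p_k/q_k = 49/3
k=2  a_k=4  p_k/q_k = 212/13
k=3  a_k=3  p_k/q_k = 685/42
fundamental: x₁=685, y₁=42  (since 469225 − 266·1764 = 1)
(x_2, y_2) = (685·685 + 266·42·42, 685·42 + 42·685) = (938449, 57540)
(x_3, y_3) = (685·938449 + 266·42·57540, 685·57540 + 42·938449) = (1285674445, 78829758)
(x_4, y_4) = (685·1285674445 + 266·42·78829758, 685·78829758 + 42·1285674445) = (1761373051201, 107996710920)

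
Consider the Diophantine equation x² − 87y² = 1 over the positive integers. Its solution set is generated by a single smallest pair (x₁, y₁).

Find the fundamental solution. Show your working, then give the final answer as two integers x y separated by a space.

[9; 3,18] for √87; ℓ=2 ⇒ convergent index 1
step 0: (9, 1)  from 9·(1,0) + (0,1)
step 1: (28, 3)  from 3·(9,1) + (1,0)
→ (28, 3).  Check: 28²=784, 87·3²=783, difference 1.

28 3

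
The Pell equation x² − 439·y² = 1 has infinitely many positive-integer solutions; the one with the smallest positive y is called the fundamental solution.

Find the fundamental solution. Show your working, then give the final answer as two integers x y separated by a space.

440 21

√439 = [20; 1,19,1,40, …], period ℓ=4 (even) → k=3
step 0: (20, 1)  from 20·(1,0) + (0,1)
…
step 2: (419, 20)  from 19·(21,1) + (20,1)
step 3: (440, 21)  from 1·(419,20) + (21,1)
→ (440, 21).  Check: 440²=193600, 439·21²=193599, difference 1.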